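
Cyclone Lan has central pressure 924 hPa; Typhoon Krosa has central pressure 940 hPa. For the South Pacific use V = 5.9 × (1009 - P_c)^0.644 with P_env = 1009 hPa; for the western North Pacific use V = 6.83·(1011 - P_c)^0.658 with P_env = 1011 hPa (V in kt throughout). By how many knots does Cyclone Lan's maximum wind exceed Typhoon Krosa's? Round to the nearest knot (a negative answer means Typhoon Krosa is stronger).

-10 kt

Cyclone Lan: ΔP = 85; V ≈ 5.9 × 85^0.644 ≈ 103.13 kt.
Typhoon Krosa: ΔP = 71; V ≈ 6.83 × 71^0.658 ≈ 112.86 kt.
Difference ≈ 103.13 − 112.86 = -9.73 → -10 kt.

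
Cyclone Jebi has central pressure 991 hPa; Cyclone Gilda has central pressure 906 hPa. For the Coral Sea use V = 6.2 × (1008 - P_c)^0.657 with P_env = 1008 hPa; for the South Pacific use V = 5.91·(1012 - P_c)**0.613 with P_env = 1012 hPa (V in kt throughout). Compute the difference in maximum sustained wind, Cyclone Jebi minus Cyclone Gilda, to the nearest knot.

-63 kt

Cyclone Jebi: ΔP = 17; V ≈ 6.2 × 17^0.657 ≈ 39.88 kt.
Cyclone Gilda: ΔP = 106; V ≈ 5.91 × 106^0.613 ≈ 103.06 kt.
Difference ≈ 39.88 − 103.06 = -63.18 → -63 kt.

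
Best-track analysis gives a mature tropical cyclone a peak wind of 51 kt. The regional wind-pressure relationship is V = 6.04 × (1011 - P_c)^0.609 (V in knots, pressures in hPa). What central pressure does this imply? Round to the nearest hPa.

978 hPa

ΔP = (V / 6.04)^(1/0.609) = (51/6.04)^1.642.
51/6.04 = 8.444; 8.444^1.642 ≈ 33.22 hPa.
P_c = 1011 − 33.22 = 977.78 ≈ 978 hPa.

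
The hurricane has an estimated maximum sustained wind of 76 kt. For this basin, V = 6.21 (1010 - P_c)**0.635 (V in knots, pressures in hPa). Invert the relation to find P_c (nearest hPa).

ΔP = (V / 6.21)^(1/0.635) = (76/6.21)^1.575.
76/6.21 = 12.238; 12.238^1.575 ≈ 51.64 hPa.
P_c = 1010 − 51.64 = 958.36 ≈ 958 hPa.

958 hPa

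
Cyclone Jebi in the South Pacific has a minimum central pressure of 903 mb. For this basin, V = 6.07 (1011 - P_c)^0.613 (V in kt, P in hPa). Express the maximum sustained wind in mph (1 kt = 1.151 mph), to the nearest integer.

ΔP = 1011 − 903 = 108 mb.
V ≈ 6.07 × 108^0.613 = 6.07 × 17.640 ≈ 107.072 kt.
107.072 × 1.151 ≈ 123.24 mph → 123 mph.

123 mph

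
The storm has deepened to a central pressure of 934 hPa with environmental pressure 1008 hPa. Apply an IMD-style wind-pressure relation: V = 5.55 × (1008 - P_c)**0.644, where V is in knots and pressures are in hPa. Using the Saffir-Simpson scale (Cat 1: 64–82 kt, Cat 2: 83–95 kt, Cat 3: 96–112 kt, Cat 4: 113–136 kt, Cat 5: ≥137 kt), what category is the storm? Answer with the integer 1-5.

ΔP = 1008 − 934 = 74 hPa.
V ≈ 5.55 × 74^0.644 = 5.55 × 15.99 ≈ 89 kt.
89 kt falls in the Category 2 band.

2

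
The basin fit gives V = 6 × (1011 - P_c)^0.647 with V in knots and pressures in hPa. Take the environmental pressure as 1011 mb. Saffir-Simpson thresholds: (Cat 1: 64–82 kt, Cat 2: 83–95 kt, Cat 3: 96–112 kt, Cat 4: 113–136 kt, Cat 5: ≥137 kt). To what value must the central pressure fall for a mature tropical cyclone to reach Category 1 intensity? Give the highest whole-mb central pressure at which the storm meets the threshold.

972 mb

Category 1 begins at V = 64 kt.
Required ΔP = (64/6)^(1/0.647) = 10.667^1.546 ≈ 38.81 mb.
P_c ≤ 1011 − 38.81 = 972.19, so the highest integer P_c is 972 mb.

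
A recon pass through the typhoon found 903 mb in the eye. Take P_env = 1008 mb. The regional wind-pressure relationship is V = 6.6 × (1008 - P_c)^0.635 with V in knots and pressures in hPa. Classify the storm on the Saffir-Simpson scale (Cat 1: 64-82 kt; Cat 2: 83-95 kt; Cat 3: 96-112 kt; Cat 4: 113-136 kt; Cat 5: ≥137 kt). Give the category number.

4

ΔP = 1008 − 903 = 105 mb.
V ≈ 6.6 × 105^0.635 = 6.6 × 19.21 ≈ 127 kt.
127 kt falls in the Category 4 band.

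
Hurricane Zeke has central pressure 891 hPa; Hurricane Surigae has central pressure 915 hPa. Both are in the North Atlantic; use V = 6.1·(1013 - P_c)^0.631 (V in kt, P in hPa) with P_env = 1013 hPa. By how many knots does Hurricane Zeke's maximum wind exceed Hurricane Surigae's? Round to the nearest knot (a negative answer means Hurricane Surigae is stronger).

16 kt

Hurricane Zeke: ΔP = 122; V ≈ 6.1 × 122^0.631 ≈ 126.42 kt.
Hurricane Surigae: ΔP = 98; V ≈ 6.1 × 98^0.631 ≈ 110.10 kt.
Difference ≈ 126.42 − 110.10 = 16.32 → 16 kt.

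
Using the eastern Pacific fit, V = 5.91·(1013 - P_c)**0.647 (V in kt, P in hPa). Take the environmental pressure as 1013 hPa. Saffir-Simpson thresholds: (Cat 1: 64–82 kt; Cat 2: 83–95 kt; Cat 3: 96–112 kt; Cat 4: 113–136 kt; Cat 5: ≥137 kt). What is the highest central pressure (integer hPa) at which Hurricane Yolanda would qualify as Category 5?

Category 5 begins at V = 137 kt.
Required ΔP = (137/5.91)^(1/0.647) = 23.181^1.546 ≈ 128.81 hPa.
P_c ≤ 1013 − 128.81 = 884.19, so the highest integer P_c is 884 hPa.

884 hPa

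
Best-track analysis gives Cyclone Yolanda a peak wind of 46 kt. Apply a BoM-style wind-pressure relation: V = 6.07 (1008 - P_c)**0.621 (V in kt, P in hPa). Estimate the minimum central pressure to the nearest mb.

ΔP = (V / 6.07)^(1/0.621) = (46/6.07)^1.610.
46/6.07 = 7.578; 7.578^1.610 ≈ 26.08 mb.
P_c = 1008 − 26.08 = 981.92 ≈ 982 mb.

982 mb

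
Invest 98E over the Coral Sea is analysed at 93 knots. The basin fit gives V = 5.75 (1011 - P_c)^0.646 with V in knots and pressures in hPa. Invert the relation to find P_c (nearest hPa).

937 hPa

ΔP = (V / 5.75)^(1/0.646) = (93/5.75)^1.548.
93/5.75 = 16.174; 16.174^1.548 ≈ 74.34 hPa.
P_c = 1011 − 74.34 = 936.66 ≈ 937 hPa.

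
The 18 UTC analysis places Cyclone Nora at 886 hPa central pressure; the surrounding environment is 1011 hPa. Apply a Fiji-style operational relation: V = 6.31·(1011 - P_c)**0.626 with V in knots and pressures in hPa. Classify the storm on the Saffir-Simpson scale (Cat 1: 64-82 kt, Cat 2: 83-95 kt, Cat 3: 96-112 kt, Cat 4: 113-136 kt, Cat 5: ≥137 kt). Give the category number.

ΔP = 1011 − 886 = 125 hPa.
V ≈ 6.31 × 125^0.626 = 6.31 × 20.54 ≈ 130 kt.
130 kt falls in the Category 4 band.

4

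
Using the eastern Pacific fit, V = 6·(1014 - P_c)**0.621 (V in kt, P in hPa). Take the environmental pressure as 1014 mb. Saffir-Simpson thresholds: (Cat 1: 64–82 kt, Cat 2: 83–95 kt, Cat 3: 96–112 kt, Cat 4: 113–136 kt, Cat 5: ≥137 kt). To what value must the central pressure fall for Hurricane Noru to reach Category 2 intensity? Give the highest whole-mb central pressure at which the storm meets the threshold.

945 mb

Category 2 begins at V = 83 kt.
Required ΔP = (83/6)^(1/0.621) = 13.833^1.610 ≈ 68.75 mb.
P_c ≤ 1014 − 68.75 = 945.25, so the highest integer P_c is 945 mb.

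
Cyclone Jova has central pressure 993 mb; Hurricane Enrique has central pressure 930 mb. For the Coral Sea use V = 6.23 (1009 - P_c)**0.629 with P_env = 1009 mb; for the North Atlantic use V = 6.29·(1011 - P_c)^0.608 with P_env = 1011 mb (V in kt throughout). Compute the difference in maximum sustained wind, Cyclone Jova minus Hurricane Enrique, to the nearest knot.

-55 kt

Cyclone Jova: ΔP = 16; V ≈ 6.23 × 16^0.629 ≈ 35.64 kt.
Hurricane Enrique: ΔP = 81; V ≈ 6.29 × 81^0.608 ≈ 90.99 kt.
Difference ≈ 35.64 − 90.99 = -55.35 → -55 kt.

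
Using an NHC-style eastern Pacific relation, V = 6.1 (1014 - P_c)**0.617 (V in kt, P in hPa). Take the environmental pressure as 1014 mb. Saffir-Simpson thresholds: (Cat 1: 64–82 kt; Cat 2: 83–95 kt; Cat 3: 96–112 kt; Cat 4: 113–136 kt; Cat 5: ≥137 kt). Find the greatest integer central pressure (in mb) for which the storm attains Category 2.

Category 2 begins at V = 83 kt.
Required ΔP = (83/6.1)^(1/0.617) = 13.607^1.621 ≈ 68.79 mb.
P_c ≤ 1014 − 68.79 = 945.21, so the highest integer P_c is 945 mb.

945 mb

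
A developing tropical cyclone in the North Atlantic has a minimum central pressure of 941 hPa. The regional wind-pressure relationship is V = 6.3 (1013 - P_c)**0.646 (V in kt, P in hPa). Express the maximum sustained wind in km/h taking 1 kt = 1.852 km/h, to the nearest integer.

185 km/h

ΔP = 1013 − 941 = 72 hPa.
V ≈ 6.3 × 72^0.646 = 6.3 × 15.843 ≈ 99.811 kt.
99.811 × 1.852 ≈ 184.85 km/h → 185 km/h.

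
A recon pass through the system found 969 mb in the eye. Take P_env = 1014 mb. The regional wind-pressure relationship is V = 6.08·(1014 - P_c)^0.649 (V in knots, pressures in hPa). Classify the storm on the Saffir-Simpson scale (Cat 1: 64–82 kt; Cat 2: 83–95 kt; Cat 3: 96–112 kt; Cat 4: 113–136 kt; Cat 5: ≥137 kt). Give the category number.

1

ΔP = 1014 − 969 = 45 mb.
V ≈ 6.08 × 45^0.649 = 6.08 × 11.83 ≈ 72 kt.
72 kt falls in the Category 1 band.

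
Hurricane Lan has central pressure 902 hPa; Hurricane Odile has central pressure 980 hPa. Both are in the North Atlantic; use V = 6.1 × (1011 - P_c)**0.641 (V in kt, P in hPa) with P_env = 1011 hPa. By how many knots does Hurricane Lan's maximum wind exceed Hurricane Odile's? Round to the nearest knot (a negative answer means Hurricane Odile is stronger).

Hurricane Lan: ΔP = 109; V ≈ 6.1 × 109^0.641 ≈ 123.40 kt.
Hurricane Odile: ΔP = 31; V ≈ 6.1 × 31^0.641 ≈ 55.12 kt.
Difference ≈ 123.40 − 55.12 = 68.28 → 68 kt.

68 kt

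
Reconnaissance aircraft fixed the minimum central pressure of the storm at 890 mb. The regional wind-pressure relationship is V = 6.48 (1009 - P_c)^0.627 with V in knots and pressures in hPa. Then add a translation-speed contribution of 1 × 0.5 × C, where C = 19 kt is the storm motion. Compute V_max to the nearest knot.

139 kt

ΔP = 1009 − 890 = 119 mb.
119^0.627 ≈ 20.016.
V ≈ 6.48 × 20.016 ≈ 129.7 kt.
Translation term: 1 × 0.5 × 19 = 9.5 kt.
Corrected V ≈ 139.2 kt → 139 kt.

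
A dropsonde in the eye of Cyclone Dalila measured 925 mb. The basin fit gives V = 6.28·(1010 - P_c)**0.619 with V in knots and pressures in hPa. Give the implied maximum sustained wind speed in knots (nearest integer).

ΔP = 1010 − 925 = 85 mb.
85^0.619 ≈ 15.643.
V ≈ 6.28 × 15.643 ≈ 98.2 kt.

98 kt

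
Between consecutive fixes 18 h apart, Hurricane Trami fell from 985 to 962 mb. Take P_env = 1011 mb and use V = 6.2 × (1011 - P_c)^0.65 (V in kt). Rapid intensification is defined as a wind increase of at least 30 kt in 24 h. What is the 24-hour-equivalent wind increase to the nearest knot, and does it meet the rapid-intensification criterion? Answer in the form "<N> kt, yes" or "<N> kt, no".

35 kt, yes

V₁: ΔP = 26, V ≈ 6.2 × 26^0.65 ≈ 51.54 kt.
V₂: ΔP = 49, V ≈ 6.2 × 49^0.65 ≈ 77.81 kt.
ΔV over 18 h = 26.27 kt → 24 h equivalent = 26.27 × 24/18 ≈ 35.03 kt.
35 kt ≥ 30 kt ⇒ rapid intensification.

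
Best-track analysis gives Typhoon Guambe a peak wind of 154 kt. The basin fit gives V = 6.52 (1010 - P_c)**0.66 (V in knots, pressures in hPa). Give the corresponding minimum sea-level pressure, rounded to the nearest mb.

890 mb

ΔP = (V / 6.52)^(1/0.66) = (154/6.52)^1.515.
154/6.52 = 23.620; 23.620^1.515 ≈ 120.43 mb.
P_c = 1010 − 120.43 = 889.57 ≈ 890 mb.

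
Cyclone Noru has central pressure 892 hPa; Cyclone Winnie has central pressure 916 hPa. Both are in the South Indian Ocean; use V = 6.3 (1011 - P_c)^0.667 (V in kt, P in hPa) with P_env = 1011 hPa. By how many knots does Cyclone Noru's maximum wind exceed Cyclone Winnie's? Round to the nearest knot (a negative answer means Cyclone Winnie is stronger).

Cyclone Noru: ΔP = 119; V ≈ 6.3 × 119^0.667 ≈ 152.66 kt.
Cyclone Winnie: ΔP = 95; V ≈ 6.3 × 95^0.667 ≈ 131.37 kt.
Difference ≈ 152.66 − 131.37 = 21.29 → 21 kt.

21 kt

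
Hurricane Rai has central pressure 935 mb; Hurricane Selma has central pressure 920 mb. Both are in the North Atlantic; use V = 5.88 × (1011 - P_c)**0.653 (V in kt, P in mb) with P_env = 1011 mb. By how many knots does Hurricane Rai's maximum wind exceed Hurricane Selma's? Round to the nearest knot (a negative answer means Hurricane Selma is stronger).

-12 kt

Hurricane Rai: ΔP = 76; V ≈ 5.88 × 76^0.653 ≈ 99.44 kt.
Hurricane Selma: ΔP = 91; V ≈ 5.88 × 91^0.653 ≈ 111.85 kt.
Difference ≈ 99.44 − 111.85 = -12.41 → -12 kt.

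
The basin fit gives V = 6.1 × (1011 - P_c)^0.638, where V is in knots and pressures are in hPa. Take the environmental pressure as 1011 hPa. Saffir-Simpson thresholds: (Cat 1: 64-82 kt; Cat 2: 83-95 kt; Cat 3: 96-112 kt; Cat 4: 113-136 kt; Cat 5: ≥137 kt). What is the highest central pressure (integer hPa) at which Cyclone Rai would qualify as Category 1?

Category 1 begins at V = 64 kt.
Required ΔP = (64/6.1)^(1/0.638) = 10.492^1.567 ≈ 39.82 hPa.
P_c ≤ 1011 − 39.82 = 971.18, so the highest integer P_c is 971 hPa.

971 hPa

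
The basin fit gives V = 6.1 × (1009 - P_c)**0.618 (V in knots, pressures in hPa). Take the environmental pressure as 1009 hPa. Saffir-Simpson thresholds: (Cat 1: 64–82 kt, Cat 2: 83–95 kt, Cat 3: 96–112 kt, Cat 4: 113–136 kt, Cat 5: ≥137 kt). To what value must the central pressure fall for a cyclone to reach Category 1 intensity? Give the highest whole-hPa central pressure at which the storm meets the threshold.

964 hPa

Category 1 begins at V = 64 kt.
Required ΔP = (64/6.1)^(1/0.618) = 10.492^1.618 ≈ 44.86 hPa.
P_c ≤ 1009 − 44.86 = 964.14, so the highest integer P_c is 964 hPa.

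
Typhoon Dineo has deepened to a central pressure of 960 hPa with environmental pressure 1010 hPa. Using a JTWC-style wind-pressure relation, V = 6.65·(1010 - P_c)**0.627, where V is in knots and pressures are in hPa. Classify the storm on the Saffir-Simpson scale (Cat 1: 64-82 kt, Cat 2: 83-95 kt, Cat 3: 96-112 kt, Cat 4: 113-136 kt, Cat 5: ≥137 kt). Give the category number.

ΔP = 1010 − 960 = 50 hPa.
V ≈ 6.65 × 50^0.627 = 6.65 × 11.62 ≈ 77 kt.
77 kt falls in the Category 1 band.

1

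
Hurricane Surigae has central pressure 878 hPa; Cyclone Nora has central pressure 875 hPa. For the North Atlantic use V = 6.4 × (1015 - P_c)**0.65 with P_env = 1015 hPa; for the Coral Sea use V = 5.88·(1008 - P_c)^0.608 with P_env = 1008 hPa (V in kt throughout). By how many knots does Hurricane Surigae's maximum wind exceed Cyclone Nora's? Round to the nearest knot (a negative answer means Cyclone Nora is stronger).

Hurricane Surigae: ΔP = 137; V ≈ 6.4 × 137^0.65 ≈ 156.69 kt.
Cyclone Nora: ΔP = 133; V ≈ 5.88 × 133^0.608 ≈ 115.00 kt.
Difference ≈ 156.69 − 115.00 = 41.69 → 42 kt.

42 kt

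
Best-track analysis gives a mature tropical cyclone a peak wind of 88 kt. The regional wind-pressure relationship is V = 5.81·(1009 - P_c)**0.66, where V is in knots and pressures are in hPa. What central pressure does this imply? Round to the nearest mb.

948 mb

ΔP = (V / 5.81)^(1/0.66) = (88/5.81)^1.515.
88/5.81 = 15.146; 15.146^1.515 ≈ 61.42 mb.
P_c = 1009 − 61.42 = 947.58 ≈ 948 mb.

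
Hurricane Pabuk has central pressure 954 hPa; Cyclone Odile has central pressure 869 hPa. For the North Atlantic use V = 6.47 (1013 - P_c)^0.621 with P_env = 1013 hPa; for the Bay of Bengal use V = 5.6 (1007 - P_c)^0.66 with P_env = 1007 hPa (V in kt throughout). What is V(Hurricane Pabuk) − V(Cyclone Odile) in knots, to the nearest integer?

Hurricane Pabuk: ΔP = 59; V ≈ 6.47 × 59^0.621 ≈ 81.40 kt.
Cyclone Odile: ΔP = 138; V ≈ 5.6 × 138^0.66 ≈ 144.71 kt.
Difference ≈ 81.40 − 144.71 = -63.31 → -63 kt.

-63 kt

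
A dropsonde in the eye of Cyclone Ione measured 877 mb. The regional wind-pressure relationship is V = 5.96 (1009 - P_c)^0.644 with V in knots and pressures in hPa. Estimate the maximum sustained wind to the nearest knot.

138 kt

ΔP = 1009 − 877 = 132 mb.
132^0.644 ≈ 23.209.
V ≈ 5.96 × 23.209 ≈ 138.3 kt.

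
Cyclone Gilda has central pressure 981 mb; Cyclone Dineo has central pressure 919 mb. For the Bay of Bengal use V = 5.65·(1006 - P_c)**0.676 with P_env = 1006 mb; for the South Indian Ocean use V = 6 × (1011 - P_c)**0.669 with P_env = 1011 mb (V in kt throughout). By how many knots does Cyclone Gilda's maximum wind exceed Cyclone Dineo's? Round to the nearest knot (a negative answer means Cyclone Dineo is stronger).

-74 kt

Cyclone Gilda: ΔP = 25; V ≈ 5.65 × 25^0.676 ≈ 49.78 kt.
Cyclone Dineo: ΔP = 92; V ≈ 6 × 92^0.669 ≈ 123.57 kt.
Difference ≈ 49.78 − 123.57 = -73.79 → -74 kt.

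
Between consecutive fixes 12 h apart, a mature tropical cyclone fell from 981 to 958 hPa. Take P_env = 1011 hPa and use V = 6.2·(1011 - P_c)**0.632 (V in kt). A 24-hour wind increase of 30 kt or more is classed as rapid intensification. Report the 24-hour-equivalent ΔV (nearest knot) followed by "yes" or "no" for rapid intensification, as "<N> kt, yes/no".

46 kt, yes

V₁: ΔP = 30, V ≈ 6.2 × 30^0.632 ≈ 53.20 kt.
V₂: ΔP = 53, V ≈ 6.2 × 53^0.632 ≈ 76.23 kt.
ΔV over 12 h = 23.03 kt → 24 h equivalent = 23.03 × 24/12 ≈ 46.06 kt.
46 kt ≥ 30 kt ⇒ rapid intensification.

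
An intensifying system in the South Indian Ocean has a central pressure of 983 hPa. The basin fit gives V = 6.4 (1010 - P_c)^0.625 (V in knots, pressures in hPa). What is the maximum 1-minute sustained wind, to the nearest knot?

50 kt

ΔP = 1010 − 983 = 27 hPa.
27^0.625 ≈ 7.845.
V ≈ 6.4 × 7.845 ≈ 50.2 kt.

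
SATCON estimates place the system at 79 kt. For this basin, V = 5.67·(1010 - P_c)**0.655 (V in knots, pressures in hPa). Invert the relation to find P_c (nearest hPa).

954 hPa

ΔP = (V / 5.67)^(1/0.655) = (79/5.67)^1.527.
79/5.67 = 13.933; 13.933^1.527 ≈ 55.80 hPa.
P_c = 1010 − 55.80 = 954.20 ≈ 954 hPa.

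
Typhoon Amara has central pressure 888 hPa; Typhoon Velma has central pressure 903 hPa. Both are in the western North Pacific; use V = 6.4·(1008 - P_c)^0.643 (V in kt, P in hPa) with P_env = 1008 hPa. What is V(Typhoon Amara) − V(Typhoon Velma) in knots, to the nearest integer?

Typhoon Amara: ΔP = 120; V ≈ 6.4 × 120^0.643 ≈ 139.03 kt.
Typhoon Velma: ΔP = 105; V ≈ 6.4 × 105^0.643 ≈ 127.59 kt.
Difference ≈ 139.03 − 127.59 = 11.44 → 11 kt.

11 kt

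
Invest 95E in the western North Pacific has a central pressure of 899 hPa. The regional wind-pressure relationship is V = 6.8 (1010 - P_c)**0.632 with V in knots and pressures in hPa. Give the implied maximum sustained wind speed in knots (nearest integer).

ΔP = 1010 − 899 = 111 hPa.
111^0.632 ≈ 19.618.
V ≈ 6.8 × 19.618 ≈ 133.4 kt.

133 kt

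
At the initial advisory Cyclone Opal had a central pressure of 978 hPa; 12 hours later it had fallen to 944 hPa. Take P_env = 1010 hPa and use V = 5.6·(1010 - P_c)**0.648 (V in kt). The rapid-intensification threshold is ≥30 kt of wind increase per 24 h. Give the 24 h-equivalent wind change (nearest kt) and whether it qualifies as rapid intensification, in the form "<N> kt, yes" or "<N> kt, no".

V₁: ΔP = 32, V ≈ 5.6 × 32^0.648 ≈ 52.91 kt.
V₂: ΔP = 66, V ≈ 5.6 × 66^0.648 ≈ 84.58 kt.
ΔV over 12 h = 31.67 kt → 24 h equivalent = 31.67 × 24/12 ≈ 63.34 kt.
63 kt ≥ 30 kt ⇒ rapid intensification.

63 kt, yes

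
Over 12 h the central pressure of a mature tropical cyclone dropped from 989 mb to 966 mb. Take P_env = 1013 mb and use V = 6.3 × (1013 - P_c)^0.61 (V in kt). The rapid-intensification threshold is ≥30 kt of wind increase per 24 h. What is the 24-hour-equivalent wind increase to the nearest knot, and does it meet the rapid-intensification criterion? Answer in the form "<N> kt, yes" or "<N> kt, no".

44 kt, yes

V₁: ΔP = 24, V ≈ 6.3 × 24^0.61 ≈ 43.78 kt.
V₂: ΔP = 47, V ≈ 6.3 × 47^0.61 ≈ 65.97 kt.
ΔV over 12 h = 22.19 kt → 24 h equivalent = 22.19 × 24/12 ≈ 44.38 kt.
44 kt ≥ 30 kt ⇒ rapid intensification.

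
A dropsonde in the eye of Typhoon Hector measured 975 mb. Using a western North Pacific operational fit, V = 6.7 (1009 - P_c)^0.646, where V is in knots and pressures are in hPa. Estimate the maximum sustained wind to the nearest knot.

65 kt

ΔP = 1009 − 975 = 34 mb.
34^0.646 ≈ 9.757.
V ≈ 6.7 × 9.757 ≈ 65.4 kt.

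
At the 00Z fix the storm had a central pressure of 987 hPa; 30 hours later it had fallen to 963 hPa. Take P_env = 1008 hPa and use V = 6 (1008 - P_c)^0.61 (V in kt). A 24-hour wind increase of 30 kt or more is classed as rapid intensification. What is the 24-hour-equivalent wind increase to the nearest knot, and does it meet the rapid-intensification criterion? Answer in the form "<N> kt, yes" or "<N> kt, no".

18 kt, no

V₁: ΔP = 21, V ≈ 6 × 21^0.61 ≈ 38.43 kt.
V₂: ΔP = 45, V ≈ 6 × 45^0.61 ≈ 61.18 kt.
ΔV over 30 h = 22.75 kt → 24 h equivalent = 22.75 × 24/30 ≈ 18.20 kt.
18 kt < 30 kt ⇒ not rapid intensification.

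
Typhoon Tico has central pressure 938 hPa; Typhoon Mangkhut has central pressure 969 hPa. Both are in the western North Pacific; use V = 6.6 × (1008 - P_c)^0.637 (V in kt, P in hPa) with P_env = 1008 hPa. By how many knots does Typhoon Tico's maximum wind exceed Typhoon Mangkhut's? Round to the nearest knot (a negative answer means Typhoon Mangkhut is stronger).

Typhoon Tico: ΔP = 70; V ≈ 6.6 × 70^0.637 ≈ 98.83 kt.
Typhoon Mangkhut: ΔP = 39; V ≈ 6.6 × 39^0.637 ≈ 68.09 kt.
Difference ≈ 98.83 − 68.09 = 30.74 → 31 kt.

31 kt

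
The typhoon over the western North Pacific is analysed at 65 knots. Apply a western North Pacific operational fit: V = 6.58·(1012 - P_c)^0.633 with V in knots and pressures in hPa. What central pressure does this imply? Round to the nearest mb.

ΔP = (V / 6.58)^(1/0.633) = (65/6.58)^1.580.
65/6.58 = 9.878; 9.878^1.580 ≈ 37.27 mb.
P_c = 1012 − 37.27 = 974.73 ≈ 975 mb.

975 mb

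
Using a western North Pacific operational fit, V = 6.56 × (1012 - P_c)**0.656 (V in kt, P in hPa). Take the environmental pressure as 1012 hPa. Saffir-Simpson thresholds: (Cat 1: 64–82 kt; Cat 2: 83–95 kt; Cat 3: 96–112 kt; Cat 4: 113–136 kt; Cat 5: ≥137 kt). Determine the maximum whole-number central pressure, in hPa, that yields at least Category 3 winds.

Category 3 begins at V = 96 kt.
Required ΔP = (96/6.56)^(1/0.656) = 14.634^1.524 ≈ 59.77 hPa.
P_c ≤ 1012 − 59.77 = 952.23, so the highest integer P_c is 952 hPa.

952 hPa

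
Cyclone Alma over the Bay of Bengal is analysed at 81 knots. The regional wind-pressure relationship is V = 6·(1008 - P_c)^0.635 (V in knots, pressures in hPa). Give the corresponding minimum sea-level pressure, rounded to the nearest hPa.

ΔP = (V / 6)^(1/0.635) = (81/6)^1.575.
81/6 = 13.500; 13.500^1.575 ≈ 60.26 hPa.
P_c = 1008 − 60.26 = 947.74 ≈ 948 hPa.

948 hPa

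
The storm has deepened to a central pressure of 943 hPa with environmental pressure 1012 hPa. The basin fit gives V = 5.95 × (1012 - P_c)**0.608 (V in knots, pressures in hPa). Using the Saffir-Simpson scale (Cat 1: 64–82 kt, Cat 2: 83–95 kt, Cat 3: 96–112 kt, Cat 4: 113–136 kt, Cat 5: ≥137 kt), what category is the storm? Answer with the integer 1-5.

ΔP = 1012 − 943 = 69 hPa.
V ≈ 5.95 × 69^0.608 = 5.95 × 13.12 ≈ 78 kt.
78 kt falls in the Category 1 band.

1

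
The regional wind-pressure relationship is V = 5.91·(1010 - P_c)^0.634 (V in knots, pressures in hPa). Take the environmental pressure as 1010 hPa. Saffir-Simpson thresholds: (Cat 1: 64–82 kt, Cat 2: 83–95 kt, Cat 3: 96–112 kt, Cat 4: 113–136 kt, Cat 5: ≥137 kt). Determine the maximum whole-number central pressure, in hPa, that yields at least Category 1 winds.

967 hPa

Category 1 begins at V = 64 kt.
Required ΔP = (64/5.91)^(1/0.634) = 10.829^1.577 ≈ 42.84 hPa.
P_c ≤ 1010 − 42.84 = 967.16, so the highest integer P_c is 967 hPa.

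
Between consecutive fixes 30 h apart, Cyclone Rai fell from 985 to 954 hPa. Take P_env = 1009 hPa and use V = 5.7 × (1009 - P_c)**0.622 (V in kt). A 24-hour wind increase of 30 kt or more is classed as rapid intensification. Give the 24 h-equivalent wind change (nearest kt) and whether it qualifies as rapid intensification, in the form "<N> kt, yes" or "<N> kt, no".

22 kt, no

V₁: ΔP = 24, V ≈ 5.7 × 24^0.622 ≈ 41.15 kt.
V₂: ΔP = 55, V ≈ 5.7 × 55^0.622 ≈ 68.93 kt.
ΔV over 30 h = 27.78 kt → 24 h equivalent = 27.78 × 24/30 ≈ 22.22 kt.
22 kt < 30 kt ⇒ not rapid intensification.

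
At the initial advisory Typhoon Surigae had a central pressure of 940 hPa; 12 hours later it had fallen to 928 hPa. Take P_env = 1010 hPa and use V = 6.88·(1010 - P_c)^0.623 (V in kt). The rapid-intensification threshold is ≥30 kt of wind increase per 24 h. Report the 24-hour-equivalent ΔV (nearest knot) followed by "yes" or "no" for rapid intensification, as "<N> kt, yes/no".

20 kt, no

V₁: ΔP = 70, V ≈ 6.88 × 70^0.623 ≈ 97.07 kt.
V₂: ΔP = 82, V ≈ 6.88 × 82^0.623 ≈ 107.13 kt.
ΔV over 12 h = 10.06 kt → 24 h equivalent = 10.06 × 24/12 ≈ 20.12 kt.
20 kt < 30 kt ⇒ not rapid intensification.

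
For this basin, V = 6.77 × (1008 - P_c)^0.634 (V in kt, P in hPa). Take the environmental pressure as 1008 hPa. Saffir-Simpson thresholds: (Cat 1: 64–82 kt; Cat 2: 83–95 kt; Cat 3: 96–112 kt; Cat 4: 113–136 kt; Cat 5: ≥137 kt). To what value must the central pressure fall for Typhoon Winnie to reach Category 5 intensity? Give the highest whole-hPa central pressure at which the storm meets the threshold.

Category 5 begins at V = 137 kt.
Required ΔP = (137/6.77)^(1/0.634) = 20.236^1.577 ≈ 114.85 hPa.
P_c ≤ 1008 − 114.85 = 893.15, so the highest integer P_c is 893 hPa.

893 hPa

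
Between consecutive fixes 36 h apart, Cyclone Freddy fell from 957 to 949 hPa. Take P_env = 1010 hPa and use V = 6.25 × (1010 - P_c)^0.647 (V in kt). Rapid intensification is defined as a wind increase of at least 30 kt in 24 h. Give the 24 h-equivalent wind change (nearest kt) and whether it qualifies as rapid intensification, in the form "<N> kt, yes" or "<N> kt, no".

5 kt, no

V₁: ΔP = 53, V ≈ 6.25 × 53^0.647 ≈ 81.56 kt.
V₂: ΔP = 61, V ≈ 6.25 × 61^0.647 ≈ 89.33 kt.
ΔV over 36 h = 7.77 kt → 24 h equivalent = 7.77 × 24/36 ≈ 5.18 kt.
5 kt < 30 kt ⇒ not rapid intensification.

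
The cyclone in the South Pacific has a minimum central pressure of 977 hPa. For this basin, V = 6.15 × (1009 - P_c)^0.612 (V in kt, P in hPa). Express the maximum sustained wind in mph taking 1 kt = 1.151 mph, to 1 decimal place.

59.0 mph

ΔP = 1009 − 977 = 32 hPa.
V ≈ 6.15 × 32^0.612 = 6.15 × 8.340 ≈ 51.289 kt.
51.289 × 1.151 ≈ 59.03 mph → 59.0 mph.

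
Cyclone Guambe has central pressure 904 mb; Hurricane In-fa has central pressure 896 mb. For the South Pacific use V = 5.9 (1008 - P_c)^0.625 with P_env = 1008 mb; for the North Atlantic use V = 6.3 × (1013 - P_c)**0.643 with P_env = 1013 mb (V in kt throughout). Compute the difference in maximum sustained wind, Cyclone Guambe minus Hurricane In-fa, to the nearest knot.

Cyclone Guambe: ΔP = 104; V ≈ 5.9 × 104^0.625 ≈ 107.52 kt.
Hurricane In-fa: ΔP = 117; V ≈ 6.3 × 117^0.643 ≈ 134.64 kt.
Difference ≈ 107.52 − 134.64 = -27.12 → -27 kt.

-27 kt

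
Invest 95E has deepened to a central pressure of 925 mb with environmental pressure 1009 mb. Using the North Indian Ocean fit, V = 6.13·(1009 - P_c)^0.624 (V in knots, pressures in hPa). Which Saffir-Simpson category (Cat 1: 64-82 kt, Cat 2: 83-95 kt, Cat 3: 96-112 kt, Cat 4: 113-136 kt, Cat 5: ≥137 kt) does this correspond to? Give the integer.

3

ΔP = 1009 − 925 = 84 mb.
V ≈ 6.13 × 84^0.624 = 6.13 × 15.88 ≈ 97 kt.
97 kt falls in the Category 3 band.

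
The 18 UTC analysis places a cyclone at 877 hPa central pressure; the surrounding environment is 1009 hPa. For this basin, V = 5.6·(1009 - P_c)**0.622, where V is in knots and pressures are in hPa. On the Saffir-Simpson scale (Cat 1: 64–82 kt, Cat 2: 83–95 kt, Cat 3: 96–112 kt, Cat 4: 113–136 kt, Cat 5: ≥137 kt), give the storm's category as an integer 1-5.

ΔP = 1009 − 877 = 132 hPa.
V ≈ 5.6 × 132^0.622 = 5.6 × 20.84 ≈ 117 kt.
117 kt falls in the Category 4 band.

4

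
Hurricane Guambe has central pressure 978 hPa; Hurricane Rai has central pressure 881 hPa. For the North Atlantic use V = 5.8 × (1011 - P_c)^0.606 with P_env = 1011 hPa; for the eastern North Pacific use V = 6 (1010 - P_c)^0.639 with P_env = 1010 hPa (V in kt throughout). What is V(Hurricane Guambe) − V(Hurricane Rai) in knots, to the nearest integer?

-86 kt

Hurricane Guambe: ΔP = 33; V ≈ 5.8 × 33^0.606 ≈ 48.27 kt.
Hurricane Rai: ΔP = 129; V ≈ 6 × 129^0.639 ≈ 133.91 kt.
Difference ≈ 48.27 − 133.91 = -85.64 → -86 kt.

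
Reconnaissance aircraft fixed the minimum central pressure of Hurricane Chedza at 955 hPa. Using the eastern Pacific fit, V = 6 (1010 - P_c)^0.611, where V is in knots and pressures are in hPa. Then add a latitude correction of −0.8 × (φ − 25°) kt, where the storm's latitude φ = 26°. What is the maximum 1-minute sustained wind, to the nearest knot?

ΔP = 1010 − 955 = 55 hPa.
55^0.611 ≈ 11.571.
V ≈ 6 × 11.571 ≈ 69.4 kt.
Latitude correction: −0.8 × (26 − 25) = -0.8 kt.
Corrected V ≈ 68.6 kt → 69 kt.

69 kt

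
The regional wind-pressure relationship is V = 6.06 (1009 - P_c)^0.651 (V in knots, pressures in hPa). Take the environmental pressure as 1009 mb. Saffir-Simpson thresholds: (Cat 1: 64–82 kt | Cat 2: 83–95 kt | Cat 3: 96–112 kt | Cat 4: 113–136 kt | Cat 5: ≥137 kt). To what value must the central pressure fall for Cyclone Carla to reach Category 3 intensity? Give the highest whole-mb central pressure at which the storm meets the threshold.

Category 3 begins at V = 96 kt.
Required ΔP = (96/6.06)^(1/0.651) = 15.842^1.536 ≈ 69.66 mb.
P_c ≤ 1009 − 69.66 = 939.34, so the highest integer P_c is 939 mb.

939 mb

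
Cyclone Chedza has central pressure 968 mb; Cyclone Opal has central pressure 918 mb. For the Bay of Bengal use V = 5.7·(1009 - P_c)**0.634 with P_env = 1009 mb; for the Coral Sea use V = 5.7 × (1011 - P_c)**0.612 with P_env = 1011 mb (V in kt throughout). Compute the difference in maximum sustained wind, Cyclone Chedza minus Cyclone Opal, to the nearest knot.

-31 kt

Cyclone Chedza: ΔP = 41; V ≈ 5.7 × 41^0.634 ≈ 60.03 kt.
Cyclone Opal: ΔP = 93; V ≈ 5.7 × 93^0.612 ≈ 91.32 kt.
Difference ≈ 60.03 − 91.32 = -31.29 → -31 kt.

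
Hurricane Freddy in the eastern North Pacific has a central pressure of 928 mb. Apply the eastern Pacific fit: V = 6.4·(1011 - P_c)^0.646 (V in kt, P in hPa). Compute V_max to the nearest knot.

111 kt

ΔP = 1011 − 928 = 83 mb.
83^0.646 ≈ 17.367.
V ≈ 6.4 × 17.367 ≈ 111.1 kt.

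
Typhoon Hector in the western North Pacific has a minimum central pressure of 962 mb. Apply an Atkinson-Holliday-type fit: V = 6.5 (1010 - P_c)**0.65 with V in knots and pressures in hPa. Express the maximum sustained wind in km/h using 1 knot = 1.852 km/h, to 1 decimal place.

ΔP = 1010 − 962 = 48 mb.
V ≈ 6.5 × 48^0.65 = 6.5 × 12.382 ≈ 80.486 kt.
80.486 × 1.852 ≈ 149.06 km/h → 149.1 km/h.

149.1 km/h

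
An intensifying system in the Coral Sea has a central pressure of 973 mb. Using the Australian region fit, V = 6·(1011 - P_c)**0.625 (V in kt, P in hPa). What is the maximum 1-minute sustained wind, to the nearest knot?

ΔP = 1011 − 973 = 38 mb.
38^0.625 ≈ 9.713.
V ≈ 6 × 9.713 ≈ 58.3 kt.

58 kt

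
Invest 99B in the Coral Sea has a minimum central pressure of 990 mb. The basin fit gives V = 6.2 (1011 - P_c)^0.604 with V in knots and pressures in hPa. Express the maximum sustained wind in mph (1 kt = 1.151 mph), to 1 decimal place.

44.9 mph

ΔP = 1011 − 990 = 21 mb.
V ≈ 6.2 × 21^0.604 = 6.2 × 6.290 ≈ 38.995 kt.
38.995 × 1.151 ≈ 44.88 mph → 44.9 mph.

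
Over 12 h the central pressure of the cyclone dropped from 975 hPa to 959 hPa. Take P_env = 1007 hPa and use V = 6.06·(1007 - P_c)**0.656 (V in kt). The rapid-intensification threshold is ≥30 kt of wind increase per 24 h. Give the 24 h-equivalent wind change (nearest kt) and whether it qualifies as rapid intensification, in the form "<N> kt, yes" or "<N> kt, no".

36 kt, yes

V₁: ΔP = 32, V ≈ 6.06 × 32^0.656 ≈ 58.86 kt.
V₂: ΔP = 48, V ≈ 6.06 × 48^0.656 ≈ 76.80 kt.
ΔV over 12 h = 17.94 kt → 24 h equivalent = 17.94 × 24/12 ≈ 35.88 kt.
36 kt ≥ 30 kt ⇒ rapid intensification.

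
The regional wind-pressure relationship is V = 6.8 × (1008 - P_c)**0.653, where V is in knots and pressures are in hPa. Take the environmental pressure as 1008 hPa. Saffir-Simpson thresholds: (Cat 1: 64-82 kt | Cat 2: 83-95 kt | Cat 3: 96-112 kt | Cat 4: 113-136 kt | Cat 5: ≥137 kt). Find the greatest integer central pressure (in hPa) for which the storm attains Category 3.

Category 3 begins at V = 96 kt.
Required ΔP = (96/6.8)^(1/0.653) = 14.118^1.531 ≈ 57.64 hPa.
P_c ≤ 1008 − 57.64 = 950.36, so the highest integer P_c is 950 hPa.

950 hPa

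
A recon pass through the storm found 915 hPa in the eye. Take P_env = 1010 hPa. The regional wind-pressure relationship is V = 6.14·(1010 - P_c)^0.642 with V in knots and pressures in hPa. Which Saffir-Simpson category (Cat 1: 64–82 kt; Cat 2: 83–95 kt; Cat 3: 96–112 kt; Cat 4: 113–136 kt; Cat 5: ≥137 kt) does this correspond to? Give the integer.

ΔP = 1010 − 915 = 95 hPa.
V ≈ 6.14 × 95^0.642 = 6.14 × 18.61 ≈ 114 kt.
114 kt falls in the Category 4 band.

4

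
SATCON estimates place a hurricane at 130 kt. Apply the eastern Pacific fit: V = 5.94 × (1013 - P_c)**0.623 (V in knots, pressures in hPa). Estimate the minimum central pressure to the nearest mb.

871 mb

ΔP = (V / 5.94)^(1/0.623) = (130/5.94)^1.605.
130/5.94 = 21.886; 21.886^1.605 ≈ 141.62 mb.
P_c = 1013 − 141.62 = 871.38 ≈ 871 mb.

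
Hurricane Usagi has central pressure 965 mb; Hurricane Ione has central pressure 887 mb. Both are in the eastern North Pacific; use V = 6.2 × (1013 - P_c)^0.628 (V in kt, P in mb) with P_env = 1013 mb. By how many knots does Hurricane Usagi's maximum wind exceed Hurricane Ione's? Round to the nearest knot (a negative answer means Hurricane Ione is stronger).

-59 kt

Hurricane Usagi: ΔP = 48; V ≈ 6.2 × 48^0.628 ≈ 70.50 kt.
Hurricane Ione: ΔP = 126; V ≈ 6.2 × 126^0.628 ≈ 129.25 kt.
Difference ≈ 70.50 − 129.25 = -58.75 → -59 kt.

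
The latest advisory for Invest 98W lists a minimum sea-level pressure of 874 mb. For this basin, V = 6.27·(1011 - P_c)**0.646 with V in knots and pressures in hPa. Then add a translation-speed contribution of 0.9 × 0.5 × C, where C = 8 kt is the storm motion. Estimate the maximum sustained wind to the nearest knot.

154 kt

ΔP = 1011 − 874 = 137 mb.
137^0.646 ≈ 24.006.
V ≈ 6.27 × 24.006 ≈ 150.5 kt.
Translation term: 0.9 × 0.5 × 8 = 3.6 kt.
Corrected V ≈ 154.1 kt → 154 kt.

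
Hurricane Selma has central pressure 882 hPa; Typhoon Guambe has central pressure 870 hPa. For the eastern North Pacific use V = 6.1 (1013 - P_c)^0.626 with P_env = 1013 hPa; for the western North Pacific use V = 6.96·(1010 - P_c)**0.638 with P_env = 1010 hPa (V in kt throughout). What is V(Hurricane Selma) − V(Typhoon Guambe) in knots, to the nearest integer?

Hurricane Selma: ΔP = 131; V ≈ 6.1 × 131^0.626 ≈ 129.05 kt.
Typhoon Guambe: ΔP = 140; V ≈ 6.96 × 140^0.638 ≈ 162.87 kt.
Difference ≈ 129.05 − 162.87 = -33.82 → -34 kt.

-34 kt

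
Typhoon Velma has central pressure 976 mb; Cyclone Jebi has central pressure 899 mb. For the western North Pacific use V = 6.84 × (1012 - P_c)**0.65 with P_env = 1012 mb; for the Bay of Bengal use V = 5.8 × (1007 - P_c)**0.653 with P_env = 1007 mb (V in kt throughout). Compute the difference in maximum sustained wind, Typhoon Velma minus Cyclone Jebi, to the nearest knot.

-53 kt

Typhoon Velma: ΔP = 36; V ≈ 6.84 × 36^0.65 ≈ 70.25 kt.
Cyclone Jebi: ΔP = 108; V ≈ 5.8 × 108^0.653 ≈ 123.38 kt.
Difference ≈ 70.25 − 123.38 = -53.13 → -53 kt.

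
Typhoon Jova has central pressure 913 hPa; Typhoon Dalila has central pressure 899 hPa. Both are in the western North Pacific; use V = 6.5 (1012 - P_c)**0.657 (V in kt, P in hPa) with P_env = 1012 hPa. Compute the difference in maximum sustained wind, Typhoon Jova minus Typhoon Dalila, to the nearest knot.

-12 kt

Typhoon Jova: ΔP = 99; V ≈ 6.5 × 99^0.657 ≈ 133.06 kt.
Typhoon Dalila: ΔP = 113; V ≈ 6.5 × 113^0.657 ≈ 145.14 kt.
Difference ≈ 133.06 − 145.14 = -12.08 → -12 kt.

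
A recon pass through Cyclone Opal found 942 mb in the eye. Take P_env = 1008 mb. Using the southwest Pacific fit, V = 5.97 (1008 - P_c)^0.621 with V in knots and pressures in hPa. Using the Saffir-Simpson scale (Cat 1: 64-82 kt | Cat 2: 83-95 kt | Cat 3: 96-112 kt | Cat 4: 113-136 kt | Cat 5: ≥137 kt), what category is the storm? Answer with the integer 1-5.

ΔP = 1008 − 942 = 66 mb.
V ≈ 5.97 × 66^0.621 = 5.97 × 13.49 ≈ 81 kt.
81 kt falls in the Category 1 band.

1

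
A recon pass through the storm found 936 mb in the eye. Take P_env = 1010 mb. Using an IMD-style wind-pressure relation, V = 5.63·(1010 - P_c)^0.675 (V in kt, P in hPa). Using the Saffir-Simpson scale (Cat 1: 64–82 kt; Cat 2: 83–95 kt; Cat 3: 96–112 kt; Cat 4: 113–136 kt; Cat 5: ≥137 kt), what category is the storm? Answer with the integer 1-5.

3

ΔP = 1010 − 936 = 74 mb.
V ≈ 5.63 × 74^0.675 = 5.63 × 18.27 ≈ 103 kt.
103 kt falls in the Category 3 band.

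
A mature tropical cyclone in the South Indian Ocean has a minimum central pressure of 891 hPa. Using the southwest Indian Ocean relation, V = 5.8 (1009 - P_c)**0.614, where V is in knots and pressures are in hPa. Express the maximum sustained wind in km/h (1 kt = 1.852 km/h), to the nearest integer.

201 km/h

ΔP = 1009 − 891 = 118 hPa.
V ≈ 5.8 × 118^0.614 = 5.8 × 18.713 ≈ 108.533 kt.
108.533 × 1.852 ≈ 201.00 km/h → 201 km/h.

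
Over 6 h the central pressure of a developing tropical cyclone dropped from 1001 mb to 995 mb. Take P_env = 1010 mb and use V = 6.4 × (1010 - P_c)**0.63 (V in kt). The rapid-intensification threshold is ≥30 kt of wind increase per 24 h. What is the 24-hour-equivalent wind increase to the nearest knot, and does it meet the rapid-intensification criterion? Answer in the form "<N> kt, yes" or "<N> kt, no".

V₁: ΔP = 9, V ≈ 6.4 × 9^0.63 ≈ 25.55 kt.
V₂: ΔP = 15, V ≈ 6.4 × 15^0.63 ≈ 35.25 kt.
ΔV over 6 h = 9.70 kt → 24 h equivalent = 9.70 × 24/6 ≈ 38.80 kt.
39 kt ≥ 30 kt ⇒ rapid intensification.

39 kt, yes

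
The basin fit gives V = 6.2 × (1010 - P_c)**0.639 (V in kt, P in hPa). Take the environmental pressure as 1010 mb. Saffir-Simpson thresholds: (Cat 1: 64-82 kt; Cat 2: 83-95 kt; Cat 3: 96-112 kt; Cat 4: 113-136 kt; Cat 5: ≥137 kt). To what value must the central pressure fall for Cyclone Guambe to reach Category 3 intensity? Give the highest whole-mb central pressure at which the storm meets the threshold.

Category 3 begins at V = 96 kt.
Required ΔP = (96/6.2)^(1/0.639) = 15.484^1.565 ≈ 72.79 mb.
P_c ≤ 1010 − 72.79 = 937.21, so the highest integer P_c is 937 mb.

937 mb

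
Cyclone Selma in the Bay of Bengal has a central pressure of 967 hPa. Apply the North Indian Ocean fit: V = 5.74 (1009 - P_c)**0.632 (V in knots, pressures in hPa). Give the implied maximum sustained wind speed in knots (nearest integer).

61 kt

ΔP = 1009 − 967 = 42 hPa.
42^0.632 ≈ 10.614.
V ≈ 5.74 × 10.614 ≈ 60.9 kt.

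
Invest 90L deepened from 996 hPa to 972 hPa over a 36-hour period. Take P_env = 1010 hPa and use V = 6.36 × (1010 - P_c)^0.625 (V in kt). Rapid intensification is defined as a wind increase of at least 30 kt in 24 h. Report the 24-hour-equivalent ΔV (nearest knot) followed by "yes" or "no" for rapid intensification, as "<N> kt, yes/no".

19 kt, no

V₁: ΔP = 14, V ≈ 6.36 × 14^0.625 ≈ 33.10 kt.
V₂: ΔP = 38, V ≈ 6.36 × 38^0.625 ≈ 61.78 kt.
ΔV over 36 h = 28.68 kt → 24 h equivalent = 28.68 × 24/36 ≈ 19.12 kt.
19 kt < 30 kt ⇒ not rapid intensification.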